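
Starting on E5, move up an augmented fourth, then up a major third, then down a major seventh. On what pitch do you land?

An augmented fourth up from E5 is A#5.
A#5 up a major third → C##6 (4 semitones).
A major seventh down from C##6 is D#5.

D#5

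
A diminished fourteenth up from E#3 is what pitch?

Counting seven letter names plus an octave up from E lands on D.
A diminished fourteenth is 21 semitones; 21 semitones up from E#3 gives D5.

D5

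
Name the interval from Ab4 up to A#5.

A to A is the same letter name, plus an octave — that makes it an octave of some quality.
A perfect octave would be 12 semitones; Ab4 to A#5 is 14, two semitones wider, so the interval is doubly augmented.

doubly augmented octave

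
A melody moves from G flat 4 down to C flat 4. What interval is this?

perfect fifth

Descending from Gb4 to Cb4 is the same interval as ascending Cb4 to Gb4.
C to G spans five letter names (C-D-E-F-G), so the interval is some kind of fifth.
Counting semitones, Cb4→Gb4 is 7, which is the perfect fifth.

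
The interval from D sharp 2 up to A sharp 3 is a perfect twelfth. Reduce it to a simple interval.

perfect fifth

Take out an octave (7 from the number): 12 − 7 = 5.
Quality carries through unchanged, so the simple form is a perfect fifth.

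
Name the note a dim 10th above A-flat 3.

Counting three letter names plus an octave up from A lands on C.
A diminished tenth spans 14 semitones, so from Ab3 the target pitch is Cbb5.

C-double-flat 5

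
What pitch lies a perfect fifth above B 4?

The fifth takes the letter from B up to F.
Moving 7 semitones up from B4 (the size of a perfect fifth) reaches F#5.

F sharp 5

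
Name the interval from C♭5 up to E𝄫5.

C to E spans three letter names (C-D-E): a third.
A major third would be 4 semitones, but Cb5 to Ebb5 is 3 — one semitone narrower, making it a minor third.

m3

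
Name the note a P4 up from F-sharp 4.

B 4

The fourth takes the letter from F up to B.
Moving 5 semitones up from F#4 (the size of a perfect fourth) reaches B4.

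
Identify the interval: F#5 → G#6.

F to G spans two letter names (F-G), plus an octave — that makes it a ninth of some quality.
Counting semitones, F#5→G#6 is 14, which is the major ninth.
(Equivalently, a compound major second: a major second plus an octave.)

M9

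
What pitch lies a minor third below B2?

Three letter names down from B: G.
Moving 3 semitones down from B2 (the size of a minor third) reaches G#2.

G#2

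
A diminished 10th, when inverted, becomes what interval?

augmented sixth

First reduce the compound diminished tenth to its simple form, a diminished third.
The rule of nine gives the new number: 9 − 3 = 6, so a third becomes a sixth.
And diminished becomes augmented under inversion, so we get an augmented sixth.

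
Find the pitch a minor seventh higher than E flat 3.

Seven letter names up from E: D.
A minor seventh is 10 semitones; 10 semitones up from Eb3 gives Db4.

D flat 4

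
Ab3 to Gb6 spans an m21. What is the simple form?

Take out 2 octaves (14 from the number): 21 − 14 = 7.
So a minor twenty-first is 2 octaves plus a minor seventh. The quality is unchanged.

minor 7th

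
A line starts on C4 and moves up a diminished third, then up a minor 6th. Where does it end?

Cbb5

Up a diminished third from C4: Ebb4 (2 semitones up).
Up a minor sixth from Ebb4: Cbb5 (8 semitones up).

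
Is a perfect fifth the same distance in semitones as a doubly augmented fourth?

A perfect fifth = 7 semitones = a doubly augmented fourth; enharmonically equal.

Yes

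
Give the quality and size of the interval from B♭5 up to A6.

B to A spans seven letter names (B-C-D-E-F-G-A), so the interval is some kind of seventh.
Bb5 to A6 is 11 semitones, matching the major seventh exactly, so the quality is major.

major 7th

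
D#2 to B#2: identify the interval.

D to B spans six letter names (D-E-F-G-A-B), so the interval is some kind of sixth.
D#2 to B#2 is 9 semitones, matching the major sixth exactly, so the quality is major.

major 6th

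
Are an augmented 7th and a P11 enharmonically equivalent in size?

An augmented seventh spans 12 semitones; a perfect eleventh spans 17 semitones. They differ by 5.

No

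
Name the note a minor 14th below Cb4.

Db2

Seven letters down from C (plus an octave) reaches D.
A minor fourteenth is 22 semitones; 22 semitones down from Cb4 gives Db2.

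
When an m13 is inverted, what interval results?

major third

First reduce the compound minor thirteenth to its simple form, a minor sixth.
The rule of nine gives the new number: 9 − 6 = 3, so a sixth becomes a third.
Quality inverts too: minor becomes major. That makes the inversion a major third.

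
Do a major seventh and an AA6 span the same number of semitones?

Yes

A major seventh spans 11 semitones, and a doubly augmented sixth also spans 11 semitones — they're enharmonic.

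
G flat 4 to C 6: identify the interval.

A11

G to C spans four letter names (G-A-B-C), plus an octave, so the interval is some kind of eleventh.
Gb4 to C6 spans 18 semitones — one semitone wider than the perfect eleventh (17) — giving an augmented eleventh.
(Equivalently, a compound augmented fourth: an augmented fourth plus an octave.)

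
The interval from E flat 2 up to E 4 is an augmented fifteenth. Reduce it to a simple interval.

augmented octave

Each octave removed subtracts seven from the number: 15 − 7 = 8.
That makes an augmented fifteenth a compound augmented octave — an octave plus an augmented octave.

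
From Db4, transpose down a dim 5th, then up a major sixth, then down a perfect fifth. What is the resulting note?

A diminished fifth down from Db4 is G3.
G3 up a major sixth → E4 (9 semitones).
E4 down a perfect fifth → A3 (7 semitones).

A3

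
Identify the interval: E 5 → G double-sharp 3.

Descending from E5 to G##3 is the same interval as ascending G##3 to E5.
G to E spans six letter names (G-A-B-C-D-E), plus an octave, so the interval is some kind of thirteenth.
A major thirteenth would be 21 semitones; G##3 to E5 is 19, two semitones narrower, so the interval is diminished.
(Equivalently, a compound diminished sixth: a diminished sixth plus an octave.)

diminished thirteenth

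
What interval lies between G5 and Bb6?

minor 10th

G to B spans three letter names (G-A-B), plus an octave — that makes it a tenth of some quality.
G5 to Bb6 is 15 semitones, a half step short of the major tenth (16), so this is minor.
(Equivalently, a compound minor third: a minor third plus an octave.)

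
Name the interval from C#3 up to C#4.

C to C is the same letter name, plus an octave, so the interval is some kind of octave.
C#3 to C#4 is 12 semitones, matching the perfect octave exactly, so the quality is perfect.

P8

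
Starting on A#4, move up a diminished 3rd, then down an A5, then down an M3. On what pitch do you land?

Dbb4

A diminished third up from A#4 is C5.
Down an augmented fifth from C5: Fb4 (8 semitones down).
A major third down from Fb4 is Dbb4.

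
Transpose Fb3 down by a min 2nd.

The second takes the letter from F down to E.
A minor second is 1 semitone; 1 semitone down from Fb3 gives Eb3.

Eb3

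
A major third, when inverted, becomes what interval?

Inverted interval numbers add to nine, so a third pairs with a sixth (3 + 6 = 9).
And major becomes minor under inversion, so we get a minor sixth.

m6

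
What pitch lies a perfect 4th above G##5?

Four letter names up from G: C.
Moving 5 semitones up from G##5 (the size of a perfect fourth) reaches C##6.

C##6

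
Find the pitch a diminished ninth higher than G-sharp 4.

Two letters up from G (plus an octave) reaches A.
A diminished ninth spans 12 semitones, so from G#4 the target pitch is Ab5.

A-flat 5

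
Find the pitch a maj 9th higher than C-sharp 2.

D-sharp 3

The ninth's letter: C up two letter names plus an octave → D.
A major ninth is 14 semitones; 14 semitones up from C#2 gives D#3.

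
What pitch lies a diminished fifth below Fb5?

Bb4

The fifth takes the letter from F down to B.
A diminished fifth is 6 semitones; 6 semitones down from Fb5 gives Bb4.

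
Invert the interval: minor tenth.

First reduce the compound minor tenth to its simple form, a minor third.
Inverted interval numbers add to nine, so a third pairs with a sixth (3 + 6 = 9).
The quality also flips — minor becomes major — giving a major sixth.

major sixth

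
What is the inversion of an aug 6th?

diminished third

The rule of nine gives the new number: 9 − 6 = 3, so a sixth becomes a third.
The quality also flips — augmented becomes diminished — giving a diminished third.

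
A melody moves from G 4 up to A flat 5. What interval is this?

minor ninth

G to A spans two letter names (G-A), plus an octave: a ninth.
G4 to Ab5 is 13 semitones, a half step short of the major ninth (14), so this is minor.
(Equivalently, a compound minor second: a minor second plus an octave.)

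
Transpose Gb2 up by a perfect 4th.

Cb3

Four letter names up from G: C.
A perfect fourth spans 5 semitones, so from Gb2 the target pitch is Cb3.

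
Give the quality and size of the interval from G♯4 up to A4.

minor second

G to A spans two letter names (G-A) — that makes it a second of some quality.
G#4 to A4 is 1 semitone, a half step short of the major second (2), so this is minor.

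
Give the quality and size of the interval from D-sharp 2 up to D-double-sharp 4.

D to D is the same letter name, plus 2 octaves — that makes it a fifteenth of some quality.
A perfect fifteenth would be 24 semitones; D#2 to D##4 is 25, one semitone wider, so the interval is augmented.
(Equivalently, a compound augmented octave: an augmented octave plus an octave.)

augmented fifteenth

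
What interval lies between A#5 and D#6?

A to D spans four letter names (A-B-C-D), so the interval is some kind of fourth.
Counting semitones, A#5→D#6 is 5, which is the perfect fourth.

perfect fourth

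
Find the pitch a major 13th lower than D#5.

The thirteenth's letter: D down six letter names plus an octave → F.
A major thirteenth is 21 semitones; 21 semitones down from D#5 gives F#3.

F#3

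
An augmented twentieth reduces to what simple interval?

Each octave removed subtracts seven from the number: 20 − 14 = 6.
That makes an augmented twentieth a compound augmented sixth — 2 octaves plus an augmented sixth.

A6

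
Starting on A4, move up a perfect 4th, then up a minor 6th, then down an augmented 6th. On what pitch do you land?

Dbb5

Up a perfect fourth from A4: D5 (5 semitones up).
Up a minor sixth from D5: Bb5 (8 semitones up).
Bb5 down an augmented sixth → Dbb5 (10 semitones).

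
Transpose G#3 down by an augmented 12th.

Counting five letter names plus an octave down from G lands on C.
Moving 20 semitones down from G#3 (the size of an augmented twelfth) reaches C2.

C2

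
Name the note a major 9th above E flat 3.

F 4

The ninth's letter: E up two letter names plus an octave → F.
A major ninth spans 14 semitones, so from Eb3 the target pitch is F4.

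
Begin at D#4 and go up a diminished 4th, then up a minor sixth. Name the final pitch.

Eb5

D#4 up a diminished fourth → G4 (4 semitones).
G4 up a minor sixth → Eb5 (8 semitones).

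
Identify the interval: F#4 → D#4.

Descending from F#4 to D#4 is the same interval as ascending D#4 to F#4.
D to F spans three letter names (D-E-F) — that makes it a third of some quality.
D#4 to F#4 is 3 semitones, a half step short of the major third (4), so this is minor.

m3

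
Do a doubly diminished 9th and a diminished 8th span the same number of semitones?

Yes

A doubly diminished ninth spans 11 semitones, and a diminished octave also spans 11 semitones — they're enharmonic.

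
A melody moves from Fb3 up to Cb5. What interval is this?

perfect twelfth

F to C spans five letter names (F-G-A-B-C), plus an octave — that makes it a twelfth of some quality.
Fb3 to Cb5 is 19 semitones, matching the perfect twelfth exactly, so the quality is perfect.
(Equivalently, a compound perfect fifth: a perfect fifth plus an octave.)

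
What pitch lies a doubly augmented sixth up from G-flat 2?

The sixth takes the letter from G up to E.
Moving 11 semitones up from Gb2 (the size of a doubly augmented sixth) reaches E#3.

E-sharp 3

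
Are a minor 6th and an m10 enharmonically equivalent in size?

No

A minor sixth is 8 semitones but a minor tenth is 15 semitones — different sizes.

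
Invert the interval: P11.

First reduce the compound perfect eleventh to its simple form, a perfect fourth.
The rule of nine gives the new number: 9 − 4 = 5, so a fourth becomes a fifth.
And perfect stays perfect under inversion, so we get a perfect fifth.

P5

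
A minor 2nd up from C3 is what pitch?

Db3

The second takes the letter from C up to D.
Moving 1 semitone up from C3 (the size of a minor second) reaches Db3.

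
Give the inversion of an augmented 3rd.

d6

Inverted interval numbers add to nine, so a third pairs with a sixth (3 + 6 = 9).
And augmented becomes diminished under inversion, so we get a diminished sixth.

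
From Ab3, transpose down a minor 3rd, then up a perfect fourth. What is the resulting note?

A minor third down from Ab3 is F3.
A perfect fourth up from F3 is Bb3.

Bb3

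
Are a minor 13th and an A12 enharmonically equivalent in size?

Yes

Both span 20 semitones: a minor thirteenth and an augmented twelfth are the same chromatic distance.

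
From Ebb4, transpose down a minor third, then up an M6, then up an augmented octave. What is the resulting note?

A5

Ebb4 down a minor third → Cb4 (3 semitones).
Up a major sixth from Cb4: Ab4 (9 semitones up).
Up an augmented octave from Ab4: A5 (13 semitones up).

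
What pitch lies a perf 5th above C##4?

G##4

Counting five letter names up from C lands on G.
A perfect fifth is 7 semitones; 7 semitones up from C##4 gives G##4.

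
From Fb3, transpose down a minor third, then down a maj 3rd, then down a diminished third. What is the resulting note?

Fb3 down a minor third → Db3 (3 semitones).
Db3 down a major third → Bbb2 (4 semitones).
Down a diminished third from Bbb2: G2 (2 semitones down).

G2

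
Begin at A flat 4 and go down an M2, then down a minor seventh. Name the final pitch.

A flat 3

Ab4 down a major second → Gb4 (2 semitones).
A minor seventh down from Gb4 is Ab3.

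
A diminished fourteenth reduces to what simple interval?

diminished seventh

Subtracting seven from the interval number removes an octave: 14 − 7 = 7.
So a diminished fourteenth is an octave plus a diminished seventh. The quality is unchanged.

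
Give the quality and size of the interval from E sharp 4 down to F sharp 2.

Descending from E#4 to F#2 is the same interval as ascending F#2 to E#4.
F to E spans seven letter names (F-G-A-B-C-D-E), plus an octave, so the interval is some kind of fourteenth.
The major fourteenth spans 23 semitones, and F#2 to E#4 is exactly 23 semitones — so this is a major fourteenth.
(Equivalently, a compound major seventh: a major seventh plus an octave.)

M14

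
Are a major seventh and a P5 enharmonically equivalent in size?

No

11 semitones (major seventh) vs 7 semitones (perfect fifth): not equal.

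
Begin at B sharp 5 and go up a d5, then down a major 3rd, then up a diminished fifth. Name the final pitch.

A flat 6

A diminished fifth up from B#5 is F#6.
Down a major third from F#6: D6 (4 semitones down).
Up a diminished fifth from D6: Ab6 (6 semitones up).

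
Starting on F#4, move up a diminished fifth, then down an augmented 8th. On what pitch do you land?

Cb4

F#4 up a diminished fifth → C5 (6 semitones).
An augmented octave down from C5 is Cb4.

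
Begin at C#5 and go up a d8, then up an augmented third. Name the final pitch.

E#6

A diminished octave up from C#5 is C6.
C6 up an augmented third → E#6 (5 semitones).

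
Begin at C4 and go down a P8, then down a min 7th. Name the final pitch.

D2

Down a perfect octave from C4: C3 (12 semitones down).
Down a minor seventh from C3: D2 (10 semitones down).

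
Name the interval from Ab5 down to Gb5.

Descending from Ab5 to Gb5 is the same interval as ascending Gb5 to Ab5.
G to A spans two letter names (G-A), so the interval is some kind of second.
The major second spans 2 semitones, and Gb5 to Ab5 is exactly 2 semitones — so this is a major second.

major second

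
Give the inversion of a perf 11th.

First reduce the compound perfect eleventh to its simple form, a perfect fourth.
Inverted interval numbers add to nine, so a fourth pairs with a fifth (4 + 5 = 9).
Quality inverts too: perfect stays perfect. That makes the inversion a perfect fifth.

P5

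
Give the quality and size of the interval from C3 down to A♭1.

major 10th

Descending from C3 to Ab1 is the same interval as ascending Ab1 to C3.
A to C spans three letter names (A-B-C), plus an octave: a tenth.
Counting semitones, Ab1→C3 is 16, which is the major tenth.
(Equivalently, a compound major third: a major third plus an octave.)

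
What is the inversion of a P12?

First reduce the compound perfect twelfth to its simple form, a perfect fifth.
Interval numbers invert to sum to nine: 5 + 4 = 9, so a fifth inverts to a fourth.
Quality inverts too: perfect stays perfect. That makes the inversion a perfect fourth.

perfect 4th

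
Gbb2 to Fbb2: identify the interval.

Descending from Gbb2 to Fbb2 is the same interval as ascending Fbb2 to Gbb2.
F to G spans two letter names (F-G): a second.
The major second spans 2 semitones, and Fbb2 to Gbb2 is exactly 2 semitones — so this is a major second.

major second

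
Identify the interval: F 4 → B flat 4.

F to B spans four letter names (F-G-A-B) — that makes it a fourth of some quality.
F4 to Bb4 is 5 semitones, matching the perfect fourth exactly, so the quality is perfect.

perfect 4th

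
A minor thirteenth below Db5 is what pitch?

The thirteenth's letter: D down six letter names plus an octave → F.
Moving 20 semitones down from Db5 (the size of a minor thirteenth) reaches F3.

F3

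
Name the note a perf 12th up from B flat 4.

F 6

Counting five letter names plus an octave up from B lands on F.
Moving 19 semitones up from Bb4 (the size of a perfect twelfth) reaches F6.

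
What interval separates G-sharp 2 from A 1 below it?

Descending from G#2 to A1 is the same interval as ascending A1 to G#2.
A to G spans seven letter names (A-B-C-D-E-F-G), so the interval is some kind of seventh.
The major seventh spans 11 semitones, and A1 to G#2 is exactly 11 semitones — so this is a major seventh.

major 7th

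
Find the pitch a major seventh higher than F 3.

E 4

The seventh takes the letter from F up to E.
Moving 11 semitones up from F3 (the size of a major seventh) reaches E4.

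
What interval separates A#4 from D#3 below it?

Descending from A#4 to D#3 is the same interval as ascending D#3 to A#4.
D to A spans five letter names (D-E-F-G-A), plus an octave — that makes it a twelfth of some quality.
Counting semitones, D#3→A#4 is 19, which is the perfect twelfth.
(Equivalently, a compound perfect fifth: a perfect fifth plus an octave.)

perfect twelfth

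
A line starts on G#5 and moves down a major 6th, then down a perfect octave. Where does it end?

B3

A major sixth down from G#5 is B4.
A perfect octave down from B4 is B3.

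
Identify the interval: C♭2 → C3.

augmented octave

C to C is the same letter name, plus an octave, so the interval is some kind of octave.
The perfect octave is 12 semitones; here we have 13, one semitone wider: augmented.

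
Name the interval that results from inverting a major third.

m6

Interval numbers invert to sum to nine: 3 + 6 = 9, so a third inverts to a sixth.
The quality also flips — major becomes minor — giving a minor sixth.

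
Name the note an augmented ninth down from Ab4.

Gbb3

The ninth's letter: A down two letter names plus an octave → G.
Moving 15 semitones down from Ab4 (the size of an augmented ninth) reaches Gbb3.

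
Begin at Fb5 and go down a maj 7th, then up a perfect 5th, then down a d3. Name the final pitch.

Fb5 down a major seventh → Gbb4 (11 semitones).
Up a perfect fifth from Gbb4: Dbb5 (7 semitones up).
Dbb5 down a diminished third → Bb4 (2 semitones).

Bb4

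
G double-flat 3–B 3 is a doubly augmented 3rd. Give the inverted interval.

doubly diminished 6th

The rule of nine gives the new number: 9 − 3 = 6, so a third becomes a sixth.
And doubly augmented becomes doubly diminished under inversion, so we get a doubly diminished sixth.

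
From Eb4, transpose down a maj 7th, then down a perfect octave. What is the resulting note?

Fb2

Down a major seventh from Eb4: Fb3 (11 semitones down).
Fb3 down a perfect octave → Fb2 (12 semitones).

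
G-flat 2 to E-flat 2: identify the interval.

minor third

Descending from Gb2 to Eb2 is the same interval as ascending Eb2 to Gb2.
E to G spans three letter names (E-F-G), so the interval is some kind of third.
At 3 semitones, Eb2→Gb2 falls one short of a major third: minor.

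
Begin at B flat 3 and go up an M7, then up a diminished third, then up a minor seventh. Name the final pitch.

B double-flat 5

A major seventh up from Bb3 is A4.
A4 up a diminished third → Cb5 (2 semitones).
Up a minor seventh from Cb5: Bbb5 (10 semitones up).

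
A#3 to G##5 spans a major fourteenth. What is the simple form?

M7

Subtracting seven from the interval number removes an octave: 14 − 7 = 7.
So a major fourteenth is an octave plus a major seventh. The quality is unchanged.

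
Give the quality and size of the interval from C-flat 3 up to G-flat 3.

P5

C to G spans five letter names (C-D-E-F-G) — that makes it a fifth of some quality.
Counting semitones, Cb3→Gb3 is 7, which is the perfect fifth.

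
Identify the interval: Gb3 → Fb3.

major second

Descending from Gb3 to Fb3 is the same interval as ascending Fb3 to Gb3.
F to G spans two letter names (F-G): a second.
Fb3 to Gb3 is 2 semitones, matching the major second exactly, so the quality is major.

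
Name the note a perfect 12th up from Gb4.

The twelfth's letter: G up five letter names plus an octave → D.
A perfect twelfth is 19 semitones; 19 semitones up from Gb4 gives Db6.

Db6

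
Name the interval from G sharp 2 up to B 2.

G to B spans three letter names (G-A-B), so the interval is some kind of third.
G#2 to B2 is 3 semitones, a half step short of the major third (4), so this is minor.

minor 3rd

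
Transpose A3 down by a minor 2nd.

Two letter names down from A: G.
Moving 1 semitone down from A3 (the size of a minor second) reaches G#3.

G#3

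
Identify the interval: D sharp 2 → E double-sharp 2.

D to E spans two letter names (D-E): a second.
A major second would be 2 semitones; D#2 to E##2 is 3, one semitone wider, so the interval is augmented.

augmented second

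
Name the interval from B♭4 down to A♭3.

Descending from Bb4 to Ab3 is the same interval as ascending Ab3 to Bb4.
A to B spans two letter names (A-B), plus an octave, so the interval is some kind of ninth.
Counting semitones, Ab3→Bb4 is 14, which is the major ninth.
(Equivalently, a compound major second: a major second plus an octave.)

major ninth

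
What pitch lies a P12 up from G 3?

Counting five letter names plus an octave up from G lands on D.
Moving 19 semitones up from G3 (the size of a perfect twelfth) reaches D5.

D 5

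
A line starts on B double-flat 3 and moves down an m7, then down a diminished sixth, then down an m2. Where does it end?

Bbb3 down a minor seventh → Cb3 (10 semitones).
Down a diminished sixth from Cb3: E2 (7 semitones down).
A minor second down from E2 is D#2.

D sharp 2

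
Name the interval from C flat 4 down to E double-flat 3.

major sixth

Descending from Cb4 to Ebb3 is the same interval as ascending Ebb3 to Cb4.
E to C spans six letter names (E-F-G-A-B-C) — that makes it a sixth of some quality.
Counting semitones, Ebb3→Cb4 is 9, which is the major sixth.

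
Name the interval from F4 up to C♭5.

diminished 5th

F to C spans five letter names (F-G-A-B-C), so the interval is some kind of fifth.
F4 to Cb5 spans 6 semitones — one semitone narrower than the perfect fifth (7) — giving a diminished fifth.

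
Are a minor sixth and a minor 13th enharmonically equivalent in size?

8 semitones (minor sixth) vs 20 semitones (minor thirteenth): not equal.

No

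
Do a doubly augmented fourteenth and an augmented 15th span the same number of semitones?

Yes

Both span 25 semitones: a doubly augmented fourteenth and an augmented fifteenth are the same chromatic distance.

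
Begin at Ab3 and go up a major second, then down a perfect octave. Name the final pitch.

Bb2

Up a major second from Ab3: Bb3 (2 semitones up).
Down a perfect octave from Bb3: Bb2 (12 semitones down).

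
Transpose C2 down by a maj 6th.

Eb1

Six letter names down from C: E.
A major sixth spans 9 semitones, so from C2 the target pitch is Eb1.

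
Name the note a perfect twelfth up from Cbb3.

Gbb4

The twelfth's letter: C up five letter names plus an octave → G.
Moving 19 semitones up from Cbb3 (the size of a perfect twelfth) reaches Gbb4.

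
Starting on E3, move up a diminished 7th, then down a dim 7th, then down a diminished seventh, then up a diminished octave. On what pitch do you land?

Up a diminished seventh from E3: Db4 (9 semitones up).
A diminished seventh down from Db4 is E3.
Down a diminished seventh from E3: F##2 (9 semitones down).
F##2 up a diminished octave → F#3 (11 semitones).

F#3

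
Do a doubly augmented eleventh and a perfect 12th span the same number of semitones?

A doubly augmented eleventh spans 19 semitones, and a perfect twelfth also spans 19 semitones — they're enharmonic.

Yes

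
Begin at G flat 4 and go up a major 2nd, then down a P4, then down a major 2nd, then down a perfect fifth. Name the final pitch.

Up a major second from Gb4: Ab4 (2 semitones up).
Down a perfect fourth from Ab4: Eb4 (5 semitones down).
Eb4 down a major second → Db4 (2 semitones).
Db4 down a perfect fifth → Gb3 (7 semitones).

G flat 3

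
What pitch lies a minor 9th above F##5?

G#6

The ninth's letter: F up two letter names plus an octave → G.
A minor ninth spans 13 semitones, so from F##5 the target pitch is G#6.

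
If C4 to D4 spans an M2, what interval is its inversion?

minor seventh

Inverted interval numbers add to nine, so a second pairs with a seventh (2 + 7 = 9).
And major becomes minor under inversion, so we get a minor seventh.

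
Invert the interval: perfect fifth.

The rule of nine gives the new number: 9 − 5 = 4, so a fifth becomes a fourth.
And perfect stays perfect under inversion, so we get a perfect fourth.

P4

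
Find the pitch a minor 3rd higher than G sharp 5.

B 5

Counting three letter names up from G lands on B.
A minor third is 3 semitones; 3 semitones up from G#5 gives B5.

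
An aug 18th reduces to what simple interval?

A4

Take out 2 octaves (14 from the number): 18 − 14 = 4.
So an augmented eighteenth is 2 octaves plus an augmented fourth. The quality is unchanged.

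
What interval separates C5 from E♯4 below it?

Descending from C5 to E#4 is the same interval as ascending E#4 to C5.
E to C spans six letter names (E-F-G-A-B-C), so the interval is some kind of sixth.
The major sixth is 9 semitones; here we have 7, two semitones narrower: diminished.

diminished sixth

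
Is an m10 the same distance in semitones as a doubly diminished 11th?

A minor tenth spans 15 semitones, and a doubly diminished eleventh also spans 15 semitones — they're enharmonic.

Yes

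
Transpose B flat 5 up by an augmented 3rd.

D sharp 6

The third takes the letter from B up to D.
An augmented third spans 5 semitones, so from Bb5 the target pitch is D#6.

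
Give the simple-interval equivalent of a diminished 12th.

d5

Take out an octave (7 from the number): 12 − 7 = 5.
So a diminished twelfth is an octave plus a diminished fifth. The quality is unchanged.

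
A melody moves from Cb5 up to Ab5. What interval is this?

C to A spans six letter names (C-D-E-F-G-A), so the interval is some kind of sixth.
Counting semitones, Cb5→Ab5 is 9, which is the major sixth.

M6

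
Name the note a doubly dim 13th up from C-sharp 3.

A-double-flat 4

Six letters up from C (plus an octave) reaches A.
A doubly diminished thirteenth spans 18 semitones, so from C#3 the target pitch is Abb4.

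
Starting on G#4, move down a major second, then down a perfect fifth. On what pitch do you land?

Down a major second from G#4: F#4 (2 semitones down).
A perfect fifth down from F#4 is B3.

B3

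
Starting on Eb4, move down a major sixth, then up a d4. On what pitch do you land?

Eb4 down a major sixth → Gb3 (9 semitones).
Up a diminished fourth from Gb3: Cbb4 (4 semitones up).

Cbb4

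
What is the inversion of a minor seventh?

major 2nd

Interval numbers invert to sum to nine: 7 + 2 = 9, so a seventh inverts to a second.
And minor becomes major under inversion, so we get a major second.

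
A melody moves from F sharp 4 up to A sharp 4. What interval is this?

F to A spans three letter names (F-G-A), so the interval is some kind of third.
Counting semitones, F#4→A#4 is 4, which is the major third.

major third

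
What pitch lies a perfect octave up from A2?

A3

An octave keeps the letter name A, an octave up from A.
A perfect octave is 12 semitones; 12 semitones up from A2 gives A3.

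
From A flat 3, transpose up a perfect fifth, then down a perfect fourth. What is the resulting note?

B flat 3

Up a perfect fifth from Ab3: Eb4 (7 semitones up).
Down a perfect fourth from Eb4: Bb3 (5 semitones down).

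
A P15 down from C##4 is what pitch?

A fifteenth keeps the letter name C, two octaves down from C.
Moving 24 semitones down from C##4 (the size of a perfect fifteenth) reaches C##2.

C##2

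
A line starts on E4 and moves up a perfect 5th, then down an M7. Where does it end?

C4

A perfect fifth up from E4 is B4.
Down a major seventh from B4: C4 (11 semitones down).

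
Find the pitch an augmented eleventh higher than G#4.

The eleventh's letter: G up four letter names plus an octave → C.
An augmented eleventh is 18 semitones; 18 semitones up from G#4 gives C##6.

C##6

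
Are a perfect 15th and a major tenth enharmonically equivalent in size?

A perfect fifteenth is 24 semitones but a major tenth is 16 semitones — different sizes.

No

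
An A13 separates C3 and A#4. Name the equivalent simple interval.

Each octave removed subtracts seven from the number: 13 − 7 = 6.
So an augmented thirteenth is an octave plus an augmented sixth. The quality is unchanged.

A6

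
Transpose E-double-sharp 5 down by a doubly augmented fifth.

A 4

Counting five letter names down from E lands on A.
A doubly augmented fifth is 9 semitones; 9 semitones down from E##5 gives A4.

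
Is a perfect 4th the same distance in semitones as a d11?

No

5 semitones (perfect fourth) vs 16 semitones (diminished eleventh): not equal.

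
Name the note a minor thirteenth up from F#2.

Counting six letter names plus an octave up from F lands on D.
Moving 20 semitones up from F#2 (the size of a minor thirteenth) reaches D4.

D4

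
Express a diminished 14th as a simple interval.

Take out an octave (7 from the number): 14 − 7 = 7.
So a diminished fourteenth is an octave plus a diminished seventh. The quality is unchanged.

d7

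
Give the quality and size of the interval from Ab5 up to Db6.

A to D spans four letter names (A-B-C-D) — that makes it a fourth of some quality.
Ab5 to Db6 is 5 semitones, matching the perfect fourth exactly, so the quality is perfect.

perfect 4th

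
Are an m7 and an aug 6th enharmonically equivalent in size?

Yes

A minor seventh = 10 semitones = an augmented sixth; enharmonically equal.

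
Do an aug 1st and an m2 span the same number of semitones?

An augmented unison spans 1 semitone, and a minor second also spans 1 semitone — they're enharmonic.

Yes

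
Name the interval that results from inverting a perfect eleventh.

P5

First reduce the compound perfect eleventh to its simple form, a perfect fourth.
Inverted interval numbers add to nine, so a fourth pairs with a fifth (4 + 5 = 9).
The quality also flips — perfect stays perfect — giving a perfect fifth.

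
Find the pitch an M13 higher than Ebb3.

Six letters up from E (plus an octave) reaches C.
A major thirteenth is 21 semitones; 21 semitones up from Ebb3 gives Cb5.

Cb5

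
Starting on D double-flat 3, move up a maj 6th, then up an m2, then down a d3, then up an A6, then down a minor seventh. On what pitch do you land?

G sharp 3

A major sixth up from Dbb3 is Bbb3.
A minor second up from Bbb3 is Cbb4.
A diminished third down from Cbb4 is Ab3.
Up an augmented sixth from Ab3: F#4 (10 semitones up).
Down a minor seventh from F#4: G#3 (10 semitones down).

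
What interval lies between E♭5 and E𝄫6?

E to E is the same letter name, plus an octave: an octave.
The perfect octave is 12 semitones; here we have 11, one semitone narrower: diminished.

d8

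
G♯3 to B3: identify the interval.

G to B spans three letter names (G-A-B) — that makes it a third of some quality.
At 3 semitones, G#3→B3 falls one short of a major third: minor.

minor third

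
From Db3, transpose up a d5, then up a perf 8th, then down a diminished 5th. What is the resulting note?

Db4

Up a diminished fifth from Db3: Abb3 (6 semitones up).
A perfect octave up from Abb3 is Abb4.
Abb4 down a diminished fifth → Db4 (6 semitones).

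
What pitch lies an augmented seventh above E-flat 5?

D-sharp 6

The seventh takes the letter from E up to D.
An augmented seventh spans 12 semitones, so from Eb5 the target pitch is D#6.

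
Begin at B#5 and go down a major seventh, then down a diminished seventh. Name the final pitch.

D##4

A major seventh down from B#5 is C#5.
A diminished seventh down from C#5 is D##4.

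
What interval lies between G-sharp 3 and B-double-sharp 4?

G to B spans three letter names (G-A-B), plus an octave: a tenth.
The major tenth is 16 semitones; here we have 17, one semitone wider: augmented.
(Equivalently, a compound augmented third: an augmented third plus an octave.)

augmented 10th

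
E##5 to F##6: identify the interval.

E to F spans two letter names (E-F), plus an octave, so the interval is some kind of ninth.
A major ninth would be 14 semitones, but E##5 to F##6 is 13 — one semitone narrower, making it a minor ninth.
(Equivalently, a compound minor second: a minor second plus an octave.)

minor 9th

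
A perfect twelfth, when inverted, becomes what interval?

perfect 4th

First reduce the compound perfect twelfth to its simple form, a perfect fifth.
Interval numbers invert to sum to nine: 5 + 4 = 9, so a fifth inverts to a fourth.
Quality inverts too: perfect stays perfect. That makes the inversion a perfect fourth.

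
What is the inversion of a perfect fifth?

The rule of nine gives the new number: 9 − 5 = 4, so a fifth becomes a fourth.
Quality inverts too: perfect stays perfect. That makes the inversion a perfect fourth.

perfect fourth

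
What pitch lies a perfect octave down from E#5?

E#4

The letter stays E (same as the start), shifted an octave down.
Moving 12 semitones down from E#5 (the size of a perfect octave) reaches E#4.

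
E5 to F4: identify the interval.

major 7th

Descending from E5 to F4 is the same interval as ascending F4 to E5.
F to E spans seven letter names (F-G-A-B-C-D-E), so the interval is some kind of seventh.
The major seventh spans 11 semitones, and F4 to E5 is exactly 11 semitones — so this is a major seventh.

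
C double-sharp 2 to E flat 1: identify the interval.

Descending from C##2 to Eb1 is the same interval as ascending Eb1 to C##2.
E to C spans six letter names (E-F-G-A-B-C) — that makes it a sixth of some quality.
The major sixth is 9 semitones; here we have 11, two semitones wider: doubly augmented.

doubly augmented sixth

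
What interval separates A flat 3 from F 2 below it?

minor tenth

Descending from Ab3 to F2 is the same interval as ascending F2 to Ab3.
F to A spans three letter names (F-G-A), plus an octave, so the interval is some kind of tenth.
F2 to Ab3 is 15 semitones, a half step short of the major tenth (16), so this is minor.
(Equivalently, a compound minor third: a minor third plus an octave.)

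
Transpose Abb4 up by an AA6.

F#5

Six letter names up from A: F.
Moving 11 semitones up from Abb4 (the size of a doubly augmented sixth) reaches F#5.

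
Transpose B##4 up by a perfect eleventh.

E##6

Counting four letter names plus an octave up from B lands on E.
A perfect eleventh spans 17 semitones, so from B##4 the target pitch is E##6.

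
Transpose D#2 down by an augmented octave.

The letter stays D (same as the start), shifted an octave down.
An augmented octave spans 13 semitones, so from D#2 the target pitch is D1.

D1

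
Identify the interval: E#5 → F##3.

Descending from E#5 to F##3 is the same interval as ascending F##3 to E#5.
F to E spans seven letter names (F-G-A-B-C-D-E), plus an octave, so the interval is some kind of fourteenth.
A major fourteenth would be 23 semitones, but F##3 to E#5 is 22 — one semitone narrower, making it a minor fourteenth.
(Equivalently, a compound minor seventh: a minor seventh plus an octave.)

m14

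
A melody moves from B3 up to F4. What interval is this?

d5

B to F spans five letter names (B-C-D-E-F): a fifth.
B3 to F4 spans 6 semitones — one semitone narrower than the perfect fifth (7) — giving a diminished fifth.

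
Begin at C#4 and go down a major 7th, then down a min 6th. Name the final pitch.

F#2

A major seventh down from C#4 is D3.
D3 down a minor sixth → F#2 (8 semitones).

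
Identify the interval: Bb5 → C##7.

doubly augmented ninth

B to C spans two letter names (B-C), plus an octave — that makes it a ninth of some quality.
Bb5 to C##7 spans 16 semitones — two semitones wider than the major ninth (14) — giving a doubly augmented ninth.
(Equivalently, a compound doubly augmented second: a doubly augmented second plus an octave.)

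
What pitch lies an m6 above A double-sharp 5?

F double-sharp 6

Six letter names up from A: F.
Moving 8 semitones up from A##5 (the size of a minor sixth) reaches F##6.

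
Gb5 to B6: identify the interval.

augmented 10th

G to B spans three letter names (G-A-B), plus an octave — that makes it a tenth of some quality.
Gb5 to B6 spans 17 semitones — one semitone wider than the major tenth (16) — giving an augmented tenth.
(Equivalently, a compound augmented third: an augmented third plus an octave.)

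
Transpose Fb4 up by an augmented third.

The third takes the letter from F up to A.
An augmented third is 5 semitones; 5 semitones up from Fb4 gives A4.

A4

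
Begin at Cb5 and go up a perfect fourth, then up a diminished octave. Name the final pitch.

Fbb6

Cb5 up a perfect fourth → Fb5 (5 semitones).
Up a diminished octave from Fb5: Fbb6 (11 semitones up).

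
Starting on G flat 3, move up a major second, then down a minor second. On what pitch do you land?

G 3

Gb3 up a major second → Ab3 (2 semitones).
A minor second down from Ab3 is G3.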